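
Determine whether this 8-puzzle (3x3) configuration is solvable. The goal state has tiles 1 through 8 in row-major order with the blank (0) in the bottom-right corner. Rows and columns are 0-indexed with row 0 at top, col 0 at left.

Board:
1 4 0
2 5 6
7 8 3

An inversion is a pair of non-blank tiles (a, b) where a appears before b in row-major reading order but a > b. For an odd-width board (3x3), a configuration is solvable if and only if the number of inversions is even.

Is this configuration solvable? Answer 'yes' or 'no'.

Answer: yes

Derivation:
Inversions (pairs i<j in row-major order where tile[i] > tile[j] > 0): 6
6 is even, so the puzzle is solvable.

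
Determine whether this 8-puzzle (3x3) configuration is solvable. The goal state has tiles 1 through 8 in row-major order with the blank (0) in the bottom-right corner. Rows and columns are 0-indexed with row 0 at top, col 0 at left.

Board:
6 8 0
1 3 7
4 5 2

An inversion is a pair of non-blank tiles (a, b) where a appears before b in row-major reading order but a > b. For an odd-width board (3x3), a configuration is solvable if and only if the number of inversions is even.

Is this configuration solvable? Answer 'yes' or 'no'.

Answer: no

Derivation:
Inversions (pairs i<j in row-major order where tile[i] > tile[j] > 0): 17
17 is odd, so the puzzle is not solvable.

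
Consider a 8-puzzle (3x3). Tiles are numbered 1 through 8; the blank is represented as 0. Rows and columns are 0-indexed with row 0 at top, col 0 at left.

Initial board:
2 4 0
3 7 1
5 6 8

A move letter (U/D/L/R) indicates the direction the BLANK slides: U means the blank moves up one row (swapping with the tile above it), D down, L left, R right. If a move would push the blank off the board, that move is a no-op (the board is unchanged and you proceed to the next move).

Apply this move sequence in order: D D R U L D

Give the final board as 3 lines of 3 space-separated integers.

After move 1 (D):
2 4 1
3 7 0
5 6 8

After move 2 (D):
2 4 1
3 7 8
5 6 0

After move 3 (R):
2 4 1
3 7 8
5 6 0

After move 4 (U):
2 4 1
3 7 0
5 6 8

After move 5 (L):
2 4 1
3 0 7
5 6 8

After move 6 (D):
2 4 1
3 6 7
5 0 8

Answer: 2 4 1
3 6 7
5 0 8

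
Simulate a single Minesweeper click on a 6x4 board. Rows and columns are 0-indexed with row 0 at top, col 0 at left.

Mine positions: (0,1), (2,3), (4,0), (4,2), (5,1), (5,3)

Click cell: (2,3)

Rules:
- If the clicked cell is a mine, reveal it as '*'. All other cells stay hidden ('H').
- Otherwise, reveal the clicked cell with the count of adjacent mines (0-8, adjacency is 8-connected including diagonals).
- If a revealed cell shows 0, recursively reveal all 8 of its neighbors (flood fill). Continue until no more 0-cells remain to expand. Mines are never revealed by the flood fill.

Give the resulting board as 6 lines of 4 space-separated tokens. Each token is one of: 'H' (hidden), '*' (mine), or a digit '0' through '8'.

H H H H
H H H H
H H H *
H H H H
H H H H
H H H H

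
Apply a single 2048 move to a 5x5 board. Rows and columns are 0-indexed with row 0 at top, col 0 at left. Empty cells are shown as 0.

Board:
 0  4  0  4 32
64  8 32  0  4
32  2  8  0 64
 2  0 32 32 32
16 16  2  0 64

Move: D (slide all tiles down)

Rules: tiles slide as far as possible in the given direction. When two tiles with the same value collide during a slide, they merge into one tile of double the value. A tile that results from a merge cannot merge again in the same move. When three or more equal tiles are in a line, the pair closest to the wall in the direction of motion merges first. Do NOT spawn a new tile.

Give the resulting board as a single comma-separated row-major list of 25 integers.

Slide down:
col 0: [0, 64, 32, 2, 16] -> [0, 64, 32, 2, 16]
col 1: [4, 8, 2, 0, 16] -> [0, 4, 8, 2, 16]
col 2: [0, 32, 8, 32, 2] -> [0, 32, 8, 32, 2]
col 3: [4, 0, 0, 32, 0] -> [0, 0, 0, 4, 32]
col 4: [32, 4, 64, 32, 64] -> [32, 4, 64, 32, 64]

Answer: 0, 0, 0, 0, 32, 64, 4, 32, 0, 4, 32, 8, 8, 0, 64, 2, 2, 32, 4, 32, 16, 16, 2, 32, 64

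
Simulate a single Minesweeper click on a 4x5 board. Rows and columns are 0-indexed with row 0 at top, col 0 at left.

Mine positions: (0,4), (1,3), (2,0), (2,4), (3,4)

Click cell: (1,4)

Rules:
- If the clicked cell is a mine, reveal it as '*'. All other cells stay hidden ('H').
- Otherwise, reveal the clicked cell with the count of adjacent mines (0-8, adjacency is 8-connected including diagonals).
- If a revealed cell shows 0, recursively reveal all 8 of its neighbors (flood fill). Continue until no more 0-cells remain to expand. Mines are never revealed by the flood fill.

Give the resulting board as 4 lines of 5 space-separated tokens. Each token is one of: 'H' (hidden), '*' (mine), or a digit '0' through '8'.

H H H H H
H H H H 3
H H H H H
H H H H H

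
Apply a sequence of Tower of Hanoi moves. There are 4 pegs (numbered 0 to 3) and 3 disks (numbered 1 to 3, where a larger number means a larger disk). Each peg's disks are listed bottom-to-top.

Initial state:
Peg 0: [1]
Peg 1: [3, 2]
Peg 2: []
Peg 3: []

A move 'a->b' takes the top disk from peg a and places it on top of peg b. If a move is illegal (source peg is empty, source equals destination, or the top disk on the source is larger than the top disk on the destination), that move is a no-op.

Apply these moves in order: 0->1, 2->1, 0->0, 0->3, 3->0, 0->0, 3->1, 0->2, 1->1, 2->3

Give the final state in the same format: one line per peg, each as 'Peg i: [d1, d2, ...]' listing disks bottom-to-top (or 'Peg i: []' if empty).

Answer: Peg 0: []
Peg 1: [3, 2, 1]
Peg 2: []
Peg 3: []

Derivation:
After move 1 (0->1):
Peg 0: []
Peg 1: [3, 2, 1]
Peg 2: []
Peg 3: []

After move 2 (2->1):
Peg 0: []
Peg 1: [3, 2, 1]
Peg 2: []
Peg 3: []

After move 3 (0->0):
Peg 0: []
Peg 1: [3, 2, 1]
Peg 2: []
Peg 3: []

After move 4 (0->3):
Peg 0: []
Peg 1: [3, 2, 1]
Peg 2: []
Peg 3: []

After move 5 (3->0):
Peg 0: []
Peg 1: [3, 2, 1]
Peg 2: []
Peg 3: []

After move 6 (0->0):
Peg 0: []
Peg 1: [3, 2, 1]
Peg 2: []
Peg 3: []

After move 7 (3->1):
Peg 0: []
Peg 1: [3, 2, 1]
Peg 2: []
Peg 3: []

After move 8 (0->2):
Peg 0: []
Peg 1: [3, 2, 1]
Peg 2: []
Peg 3: []

After move 9 (1->1):
Peg 0: []
Peg 1: [3, 2, 1]
Peg 2: []
Peg 3: []

After move 10 (2->3):
Peg 0: []
Peg 1: [3, 2, 1]
Peg 2: []
Peg 3: []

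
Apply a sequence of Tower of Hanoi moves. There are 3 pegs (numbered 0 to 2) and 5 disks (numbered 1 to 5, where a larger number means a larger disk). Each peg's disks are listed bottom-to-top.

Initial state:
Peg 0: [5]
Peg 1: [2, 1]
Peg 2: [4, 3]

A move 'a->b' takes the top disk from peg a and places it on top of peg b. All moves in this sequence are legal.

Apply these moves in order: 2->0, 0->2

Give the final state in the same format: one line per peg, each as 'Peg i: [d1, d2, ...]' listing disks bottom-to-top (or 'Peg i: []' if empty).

Answer: Peg 0: [5]
Peg 1: [2, 1]
Peg 2: [4, 3]

Derivation:
After move 1 (2->0):
Peg 0: [5, 3]
Peg 1: [2, 1]
Peg 2: [4]

After move 2 (0->2):
Peg 0: [5]
Peg 1: [2, 1]
Peg 2: [4, 3]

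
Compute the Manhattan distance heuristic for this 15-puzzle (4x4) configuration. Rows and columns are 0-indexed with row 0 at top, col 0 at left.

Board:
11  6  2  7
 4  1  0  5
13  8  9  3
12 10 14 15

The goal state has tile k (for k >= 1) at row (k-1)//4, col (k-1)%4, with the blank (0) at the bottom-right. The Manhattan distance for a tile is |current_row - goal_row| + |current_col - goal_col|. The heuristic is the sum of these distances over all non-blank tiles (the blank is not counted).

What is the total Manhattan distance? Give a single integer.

Answer: 33

Derivation:
Tile 11: at (0,0), goal (2,2), distance |0-2|+|0-2| = 4
Tile 6: at (0,1), goal (1,1), distance |0-1|+|1-1| = 1
Tile 2: at (0,2), goal (0,1), distance |0-0|+|2-1| = 1
Tile 7: at (0,3), goal (1,2), distance |0-1|+|3-2| = 2
Tile 4: at (1,0), goal (0,3), distance |1-0|+|0-3| = 4
Tile 1: at (1,1), goal (0,0), distance |1-0|+|1-0| = 2
Tile 5: at (1,3), goal (1,0), distance |1-1|+|3-0| = 3
Tile 13: at (2,0), goal (3,0), distance |2-3|+|0-0| = 1
Tile 8: at (2,1), goal (1,3), distance |2-1|+|1-3| = 3
Tile 9: at (2,2), goal (2,0), distance |2-2|+|2-0| = 2
Tile 3: at (2,3), goal (0,2), distance |2-0|+|3-2| = 3
Tile 12: at (3,0), goal (2,3), distance |3-2|+|0-3| = 4
Tile 10: at (3,1), goal (2,1), distance |3-2|+|1-1| = 1
Tile 14: at (3,2), goal (3,1), distance |3-3|+|2-1| = 1
Tile 15: at (3,3), goal (3,2), distance |3-3|+|3-2| = 1
Sum: 4 + 1 + 1 + 2 + 4 + 2 + 3 + 1 + 3 + 2 + 3 + 4 + 1 + 1 + 1 = 33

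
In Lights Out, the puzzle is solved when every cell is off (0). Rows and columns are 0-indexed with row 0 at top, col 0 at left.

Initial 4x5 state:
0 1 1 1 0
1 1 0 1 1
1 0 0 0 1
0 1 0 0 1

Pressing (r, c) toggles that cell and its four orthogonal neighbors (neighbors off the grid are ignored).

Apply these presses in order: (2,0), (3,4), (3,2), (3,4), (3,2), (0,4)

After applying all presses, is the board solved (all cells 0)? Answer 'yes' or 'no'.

After press 1 at (2,0):
0 1 1 1 0
0 1 0 1 1
0 1 0 0 1
1 1 0 0 1

After press 2 at (3,4):
0 1 1 1 0
0 1 0 1 1
0 1 0 0 0
1 1 0 1 0

After press 3 at (3,2):
0 1 1 1 0
0 1 0 1 1
0 1 1 0 0
1 0 1 0 0

After press 4 at (3,4):
0 1 1 1 0
0 1 0 1 1
0 1 1 0 1
1 0 1 1 1

After press 5 at (3,2):
0 1 1 1 0
0 1 0 1 1
0 1 0 0 1
1 1 0 0 1

After press 6 at (0,4):
0 1 1 0 1
0 1 0 1 0
0 1 0 0 1
1 1 0 0 1

Lights still on: 10

Answer: no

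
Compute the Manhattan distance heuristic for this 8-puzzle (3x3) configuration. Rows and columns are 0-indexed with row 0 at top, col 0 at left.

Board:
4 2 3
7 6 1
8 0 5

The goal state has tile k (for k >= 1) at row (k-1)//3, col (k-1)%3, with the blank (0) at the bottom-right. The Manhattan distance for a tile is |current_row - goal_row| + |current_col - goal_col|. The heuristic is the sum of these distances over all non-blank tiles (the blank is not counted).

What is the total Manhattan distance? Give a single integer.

Answer: 9

Derivation:
Tile 4: at (0,0), goal (1,0), distance |0-1|+|0-0| = 1
Tile 2: at (0,1), goal (0,1), distance |0-0|+|1-1| = 0
Tile 3: at (0,2), goal (0,2), distance |0-0|+|2-2| = 0
Tile 7: at (1,0), goal (2,0), distance |1-2|+|0-0| = 1
Tile 6: at (1,1), goal (1,2), distance |1-1|+|1-2| = 1
Tile 1: at (1,2), goal (0,0), distance |1-0|+|2-0| = 3
Tile 8: at (2,0), goal (2,1), distance |2-2|+|0-1| = 1
Tile 5: at (2,2), goal (1,1), distance |2-1|+|2-1| = 2
Sum: 1 + 0 + 0 + 1 + 1 + 3 + 1 + 2 = 9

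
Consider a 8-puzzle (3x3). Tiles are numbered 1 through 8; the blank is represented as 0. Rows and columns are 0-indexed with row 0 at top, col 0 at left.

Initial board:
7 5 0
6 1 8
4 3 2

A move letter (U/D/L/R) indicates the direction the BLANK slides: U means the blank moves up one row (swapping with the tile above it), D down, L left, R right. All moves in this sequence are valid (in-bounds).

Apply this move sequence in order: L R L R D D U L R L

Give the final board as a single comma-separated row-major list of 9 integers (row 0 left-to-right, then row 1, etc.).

After move 1 (L):
7 0 5
6 1 8
4 3 2

After move 2 (R):
7 5 0
6 1 8
4 3 2

After move 3 (L):
7 0 5
6 1 8
4 3 2

After move 4 (R):
7 5 0
6 1 8
4 3 2

After move 5 (D):
7 5 8
6 1 0
4 3 2

After move 6 (D):
7 5 8
6 1 2
4 3 0

After move 7 (U):
7 5 8
6 1 0
4 3 2

After move 8 (L):
7 5 8
6 0 1
4 3 2

After move 9 (R):
7 5 8
6 1 0
4 3 2

After move 10 (L):
7 5 8
6 0 1
4 3 2

Answer: 7, 5, 8, 6, 0, 1, 4, 3, 2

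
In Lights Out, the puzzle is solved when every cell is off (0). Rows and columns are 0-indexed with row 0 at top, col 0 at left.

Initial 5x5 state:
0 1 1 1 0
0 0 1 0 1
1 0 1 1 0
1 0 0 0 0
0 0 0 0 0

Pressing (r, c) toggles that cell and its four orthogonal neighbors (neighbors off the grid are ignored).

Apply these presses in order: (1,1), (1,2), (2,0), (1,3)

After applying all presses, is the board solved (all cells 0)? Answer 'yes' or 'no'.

After press 1 at (1,1):
0 0 1 1 0
1 1 0 0 1
1 1 1 1 0
1 0 0 0 0
0 0 0 0 0

After press 2 at (1,2):
0 0 0 1 0
1 0 1 1 1
1 1 0 1 0
1 0 0 0 0
0 0 0 0 0

After press 3 at (2,0):
0 0 0 1 0
0 0 1 1 1
0 0 0 1 0
0 0 0 0 0
0 0 0 0 0

After press 4 at (1,3):
0 0 0 0 0
0 0 0 0 0
0 0 0 0 0
0 0 0 0 0
0 0 0 0 0

Lights still on: 0

Answer: yes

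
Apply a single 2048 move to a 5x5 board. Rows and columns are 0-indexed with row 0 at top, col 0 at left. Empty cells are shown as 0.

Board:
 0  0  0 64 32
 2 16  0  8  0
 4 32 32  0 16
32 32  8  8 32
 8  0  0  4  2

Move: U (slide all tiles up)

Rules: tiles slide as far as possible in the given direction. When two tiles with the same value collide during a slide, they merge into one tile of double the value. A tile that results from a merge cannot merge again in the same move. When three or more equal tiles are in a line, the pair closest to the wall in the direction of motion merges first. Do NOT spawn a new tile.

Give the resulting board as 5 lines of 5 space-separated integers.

Slide up:
col 0: [0, 2, 4, 32, 8] -> [2, 4, 32, 8, 0]
col 1: [0, 16, 32, 32, 0] -> [16, 64, 0, 0, 0]
col 2: [0, 0, 32, 8, 0] -> [32, 8, 0, 0, 0]
col 3: [64, 8, 0, 8, 4] -> [64, 16, 4, 0, 0]
col 4: [32, 0, 16, 32, 2] -> [32, 16, 32, 2, 0]

Answer:  2 16 32 64 32
 4 64  8 16 16
32  0  0  4 32
 8  0  0  0  2
 0  0  0  0  0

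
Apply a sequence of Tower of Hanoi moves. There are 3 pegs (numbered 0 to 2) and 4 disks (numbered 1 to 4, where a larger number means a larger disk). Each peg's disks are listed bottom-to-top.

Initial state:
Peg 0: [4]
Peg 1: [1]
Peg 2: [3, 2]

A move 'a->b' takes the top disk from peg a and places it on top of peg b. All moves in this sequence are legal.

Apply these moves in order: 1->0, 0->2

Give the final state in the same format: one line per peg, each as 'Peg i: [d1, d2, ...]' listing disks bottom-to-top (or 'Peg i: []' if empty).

Answer: Peg 0: [4]
Peg 1: []
Peg 2: [3, 2, 1]

Derivation:
After move 1 (1->0):
Peg 0: [4, 1]
Peg 1: []
Peg 2: [3, 2]

After move 2 (0->2):
Peg 0: [4]
Peg 1: []
Peg 2: [3, 2, 1]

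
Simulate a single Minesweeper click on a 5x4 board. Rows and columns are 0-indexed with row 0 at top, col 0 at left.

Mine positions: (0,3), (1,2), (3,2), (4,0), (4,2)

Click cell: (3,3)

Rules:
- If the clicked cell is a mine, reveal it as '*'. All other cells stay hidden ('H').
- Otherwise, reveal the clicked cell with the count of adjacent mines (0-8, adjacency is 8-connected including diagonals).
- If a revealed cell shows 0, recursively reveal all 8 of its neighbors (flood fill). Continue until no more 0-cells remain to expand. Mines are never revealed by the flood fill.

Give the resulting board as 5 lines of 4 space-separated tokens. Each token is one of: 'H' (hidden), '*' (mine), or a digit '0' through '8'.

H H H H
H H H H
H H H H
H H H 2
H H H H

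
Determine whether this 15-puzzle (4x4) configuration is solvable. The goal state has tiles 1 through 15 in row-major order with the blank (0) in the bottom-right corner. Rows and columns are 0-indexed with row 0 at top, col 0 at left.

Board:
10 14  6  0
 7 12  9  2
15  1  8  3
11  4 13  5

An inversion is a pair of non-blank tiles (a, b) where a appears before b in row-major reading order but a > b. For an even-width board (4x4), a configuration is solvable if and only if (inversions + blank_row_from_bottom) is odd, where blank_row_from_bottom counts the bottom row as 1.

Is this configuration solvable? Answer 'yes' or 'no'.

Answer: yes

Derivation:
Inversions: 59
Blank is in row 0 (0-indexed from top), which is row 4 counting from the bottom (bottom = 1).
59 + 4 = 63, which is odd, so the puzzle is solvable.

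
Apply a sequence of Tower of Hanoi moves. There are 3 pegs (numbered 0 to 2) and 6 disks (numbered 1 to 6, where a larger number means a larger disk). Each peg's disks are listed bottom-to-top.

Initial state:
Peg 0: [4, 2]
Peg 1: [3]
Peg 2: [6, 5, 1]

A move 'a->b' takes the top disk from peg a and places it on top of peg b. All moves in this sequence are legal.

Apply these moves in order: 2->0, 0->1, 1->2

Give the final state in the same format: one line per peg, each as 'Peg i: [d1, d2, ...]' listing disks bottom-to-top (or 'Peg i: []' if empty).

Answer: Peg 0: [4, 2]
Peg 1: [3]
Peg 2: [6, 5, 1]

Derivation:
After move 1 (2->0):
Peg 0: [4, 2, 1]
Peg 1: [3]
Peg 2: [6, 5]

After move 2 (0->1):
Peg 0: [4, 2]
Peg 1: [3, 1]
Peg 2: [6, 5]

After move 3 (1->2):
Peg 0: [4, 2]
Peg 1: [3]
Peg 2: [6, 5, 1]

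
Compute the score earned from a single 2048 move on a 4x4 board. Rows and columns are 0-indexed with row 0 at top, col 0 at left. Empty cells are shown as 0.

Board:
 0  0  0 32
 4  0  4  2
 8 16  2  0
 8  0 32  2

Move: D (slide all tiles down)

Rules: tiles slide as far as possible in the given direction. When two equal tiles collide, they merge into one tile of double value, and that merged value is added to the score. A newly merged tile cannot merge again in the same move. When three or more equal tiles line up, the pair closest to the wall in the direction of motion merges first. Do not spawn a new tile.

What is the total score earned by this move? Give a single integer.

Slide down:
col 0: [0, 4, 8, 8] -> [0, 0, 4, 16]  score +16 (running 16)
col 1: [0, 0, 16, 0] -> [0, 0, 0, 16]  score +0 (running 16)
col 2: [0, 4, 2, 32] -> [0, 4, 2, 32]  score +0 (running 16)
col 3: [32, 2, 0, 2] -> [0, 0, 32, 4]  score +4 (running 20)
Board after move:
 0  0  0  0
 0  0  4  0
 4  0  2 32
16 16 32  4

Answer: 20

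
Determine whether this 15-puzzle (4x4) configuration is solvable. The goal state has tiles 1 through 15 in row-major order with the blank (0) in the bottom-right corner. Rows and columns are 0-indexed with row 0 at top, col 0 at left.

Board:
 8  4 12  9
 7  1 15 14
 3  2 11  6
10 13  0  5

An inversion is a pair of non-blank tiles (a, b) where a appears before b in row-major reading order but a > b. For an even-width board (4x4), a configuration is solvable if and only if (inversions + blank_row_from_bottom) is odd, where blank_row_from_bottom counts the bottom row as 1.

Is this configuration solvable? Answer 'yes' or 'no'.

Answer: yes

Derivation:
Inversions: 52
Blank is in row 3 (0-indexed from top), which is row 1 counting from the bottom (bottom = 1).
52 + 1 = 53, which is odd, so the puzzle is solvable.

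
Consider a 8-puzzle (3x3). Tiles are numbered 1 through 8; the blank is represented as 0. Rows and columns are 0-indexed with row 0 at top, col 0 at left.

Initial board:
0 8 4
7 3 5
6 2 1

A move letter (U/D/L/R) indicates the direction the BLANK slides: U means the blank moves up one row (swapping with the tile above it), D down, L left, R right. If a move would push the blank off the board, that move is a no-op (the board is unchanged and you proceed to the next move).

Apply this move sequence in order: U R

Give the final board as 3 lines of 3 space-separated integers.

Answer: 8 0 4
7 3 5
6 2 1

Derivation:
After move 1 (U):
0 8 4
7 3 5
6 2 1

After move 2 (R):
8 0 4
7 3 5
6 2 1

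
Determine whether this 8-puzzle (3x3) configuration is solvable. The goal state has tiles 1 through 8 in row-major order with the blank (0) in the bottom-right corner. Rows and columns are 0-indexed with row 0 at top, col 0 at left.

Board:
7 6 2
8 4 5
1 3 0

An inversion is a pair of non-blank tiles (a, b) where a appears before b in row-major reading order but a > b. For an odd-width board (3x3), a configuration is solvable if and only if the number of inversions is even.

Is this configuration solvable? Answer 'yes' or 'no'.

Inversions (pairs i<j in row-major order where tile[i] > tile[j] > 0): 20
20 is even, so the puzzle is solvable.

Answer: yes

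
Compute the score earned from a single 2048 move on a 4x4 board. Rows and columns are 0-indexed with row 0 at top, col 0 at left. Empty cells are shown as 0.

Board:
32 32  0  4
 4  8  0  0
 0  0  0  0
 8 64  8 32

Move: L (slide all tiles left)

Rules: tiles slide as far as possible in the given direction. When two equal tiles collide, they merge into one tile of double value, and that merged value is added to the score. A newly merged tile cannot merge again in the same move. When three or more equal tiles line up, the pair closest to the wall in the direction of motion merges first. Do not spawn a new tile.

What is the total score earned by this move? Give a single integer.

Answer: 64

Derivation:
Slide left:
row 0: [32, 32, 0, 4] -> [64, 4, 0, 0]  score +64 (running 64)
row 1: [4, 8, 0, 0] -> [4, 8, 0, 0]  score +0 (running 64)
row 2: [0, 0, 0, 0] -> [0, 0, 0, 0]  score +0 (running 64)
row 3: [8, 64, 8, 32] -> [8, 64, 8, 32]  score +0 (running 64)
Board after move:
64  4  0  0
 4  8  0  0
 0  0  0  0
 8 64  8 32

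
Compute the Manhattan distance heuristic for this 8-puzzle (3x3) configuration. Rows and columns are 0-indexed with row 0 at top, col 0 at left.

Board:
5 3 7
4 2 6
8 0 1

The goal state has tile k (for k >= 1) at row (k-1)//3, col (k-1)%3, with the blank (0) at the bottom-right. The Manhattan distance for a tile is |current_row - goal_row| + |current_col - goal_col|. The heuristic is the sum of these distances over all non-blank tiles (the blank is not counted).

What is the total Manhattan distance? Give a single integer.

Tile 5: at (0,0), goal (1,1), distance |0-1|+|0-1| = 2
Tile 3: at (0,1), goal (0,2), distance |0-0|+|1-2| = 1
Tile 7: at (0,2), goal (2,0), distance |0-2|+|2-0| = 4
Tile 4: at (1,0), goal (1,0), distance |1-1|+|0-0| = 0
Tile 2: at (1,1), goal (0,1), distance |1-0|+|1-1| = 1
Tile 6: at (1,2), goal (1,2), distance |1-1|+|2-2| = 0
Tile 8: at (2,0), goal (2,1), distance |2-2|+|0-1| = 1
Tile 1: at (2,2), goal (0,0), distance |2-0|+|2-0| = 4
Sum: 2 + 1 + 4 + 0 + 1 + 0 + 1 + 4 = 13

Answer: 13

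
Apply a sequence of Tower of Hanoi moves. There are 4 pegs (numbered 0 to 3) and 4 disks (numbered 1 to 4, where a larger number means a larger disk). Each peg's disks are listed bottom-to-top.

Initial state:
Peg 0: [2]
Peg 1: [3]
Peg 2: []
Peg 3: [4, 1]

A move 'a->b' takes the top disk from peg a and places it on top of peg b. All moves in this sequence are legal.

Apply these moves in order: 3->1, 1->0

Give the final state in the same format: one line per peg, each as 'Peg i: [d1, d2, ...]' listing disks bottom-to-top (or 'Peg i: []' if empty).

Answer: Peg 0: [2, 1]
Peg 1: [3]
Peg 2: []
Peg 3: [4]

Derivation:
After move 1 (3->1):
Peg 0: [2]
Peg 1: [3, 1]
Peg 2: []
Peg 3: [4]

After move 2 (1->0):
Peg 0: [2, 1]
Peg 1: [3]
Peg 2: []
Peg 3: [4]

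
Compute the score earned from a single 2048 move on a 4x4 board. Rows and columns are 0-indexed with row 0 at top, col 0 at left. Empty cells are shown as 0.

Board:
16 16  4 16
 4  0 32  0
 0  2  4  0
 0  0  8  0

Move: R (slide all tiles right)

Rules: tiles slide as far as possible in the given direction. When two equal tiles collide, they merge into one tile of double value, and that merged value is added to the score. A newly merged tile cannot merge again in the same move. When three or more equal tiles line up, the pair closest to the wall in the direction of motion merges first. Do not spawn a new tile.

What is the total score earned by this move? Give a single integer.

Answer: 32

Derivation:
Slide right:
row 0: [16, 16, 4, 16] -> [0, 32, 4, 16]  score +32 (running 32)
row 1: [4, 0, 32, 0] -> [0, 0, 4, 32]  score +0 (running 32)
row 2: [0, 2, 4, 0] -> [0, 0, 2, 4]  score +0 (running 32)
row 3: [0, 0, 8, 0] -> [0, 0, 0, 8]  score +0 (running 32)
Board after move:
 0 32  4 16
 0  0  4 32
 0  0  2  4
 0  0  0  8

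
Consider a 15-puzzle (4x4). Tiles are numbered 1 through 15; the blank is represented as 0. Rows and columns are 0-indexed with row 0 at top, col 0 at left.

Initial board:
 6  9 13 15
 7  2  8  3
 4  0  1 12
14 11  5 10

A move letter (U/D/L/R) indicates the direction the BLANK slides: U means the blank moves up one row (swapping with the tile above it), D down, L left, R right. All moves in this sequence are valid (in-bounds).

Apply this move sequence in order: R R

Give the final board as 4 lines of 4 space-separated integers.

Answer:  6  9 13 15
 7  2  8  3
 4  1 12  0
14 11  5 10

Derivation:
After move 1 (R):
 6  9 13 15
 7  2  8  3
 4  1  0 12
14 11  5 10

After move 2 (R):
 6  9 13 15
 7  2  8  3
 4  1 12  0
14 11  5 10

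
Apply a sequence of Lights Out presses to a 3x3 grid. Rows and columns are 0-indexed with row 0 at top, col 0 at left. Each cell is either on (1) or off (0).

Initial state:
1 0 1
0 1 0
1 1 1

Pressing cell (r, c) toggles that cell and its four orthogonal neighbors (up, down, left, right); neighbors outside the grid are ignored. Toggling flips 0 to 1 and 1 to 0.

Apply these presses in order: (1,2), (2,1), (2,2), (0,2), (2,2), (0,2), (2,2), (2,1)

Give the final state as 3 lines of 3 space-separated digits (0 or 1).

After press 1 at (1,2):
1 0 0
0 0 1
1 1 0

After press 2 at (2,1):
1 0 0
0 1 1
0 0 1

After press 3 at (2,2):
1 0 0
0 1 0
0 1 0

After press 4 at (0,2):
1 1 1
0 1 1
0 1 0

After press 5 at (2,2):
1 1 1
0 1 0
0 0 1

After press 6 at (0,2):
1 0 0
0 1 1
0 0 1

After press 7 at (2,2):
1 0 0
0 1 0
0 1 0

After press 8 at (2,1):
1 0 0
0 0 0
1 0 1

Answer: 1 0 0
0 0 0
1 0 1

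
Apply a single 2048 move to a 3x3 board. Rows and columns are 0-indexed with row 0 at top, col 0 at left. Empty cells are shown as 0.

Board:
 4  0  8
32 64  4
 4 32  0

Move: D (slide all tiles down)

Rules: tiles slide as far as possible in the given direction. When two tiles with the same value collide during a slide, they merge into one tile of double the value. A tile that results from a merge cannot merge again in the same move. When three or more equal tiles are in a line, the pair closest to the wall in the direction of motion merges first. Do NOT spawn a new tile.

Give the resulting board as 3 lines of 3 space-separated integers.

Answer:  4  0  0
32 64  8
 4 32  4

Derivation:
Slide down:
col 0: [4, 32, 4] -> [4, 32, 4]
col 1: [0, 64, 32] -> [0, 64, 32]
col 2: [8, 4, 0] -> [0, 8, 4]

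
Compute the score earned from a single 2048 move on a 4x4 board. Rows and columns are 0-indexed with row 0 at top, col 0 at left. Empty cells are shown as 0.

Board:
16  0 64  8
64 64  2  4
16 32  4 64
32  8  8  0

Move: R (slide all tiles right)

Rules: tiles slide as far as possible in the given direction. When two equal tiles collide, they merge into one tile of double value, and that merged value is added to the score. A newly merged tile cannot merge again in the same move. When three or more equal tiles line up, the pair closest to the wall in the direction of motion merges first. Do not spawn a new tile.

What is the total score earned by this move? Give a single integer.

Slide right:
row 0: [16, 0, 64, 8] -> [0, 16, 64, 8]  score +0 (running 0)
row 1: [64, 64, 2, 4] -> [0, 128, 2, 4]  score +128 (running 128)
row 2: [16, 32, 4, 64] -> [16, 32, 4, 64]  score +0 (running 128)
row 3: [32, 8, 8, 0] -> [0, 0, 32, 16]  score +16 (running 144)
Board after move:
  0  16  64   8
  0 128   2   4
 16  32   4  64
  0   0  32  16

Answer: 144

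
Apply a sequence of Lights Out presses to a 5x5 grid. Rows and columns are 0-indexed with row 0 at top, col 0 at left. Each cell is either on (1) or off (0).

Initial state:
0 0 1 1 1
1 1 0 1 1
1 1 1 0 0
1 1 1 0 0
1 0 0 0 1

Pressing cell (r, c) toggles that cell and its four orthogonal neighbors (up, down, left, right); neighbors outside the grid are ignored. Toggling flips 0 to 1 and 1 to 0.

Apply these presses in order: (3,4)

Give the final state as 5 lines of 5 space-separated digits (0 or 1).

Answer: 0 0 1 1 1
1 1 0 1 1
1 1 1 0 1
1 1 1 1 1
1 0 0 0 0

Derivation:
After press 1 at (3,4):
0 0 1 1 1
1 1 0 1 1
1 1 1 0 1
1 1 1 1 1
1 0 0 0 0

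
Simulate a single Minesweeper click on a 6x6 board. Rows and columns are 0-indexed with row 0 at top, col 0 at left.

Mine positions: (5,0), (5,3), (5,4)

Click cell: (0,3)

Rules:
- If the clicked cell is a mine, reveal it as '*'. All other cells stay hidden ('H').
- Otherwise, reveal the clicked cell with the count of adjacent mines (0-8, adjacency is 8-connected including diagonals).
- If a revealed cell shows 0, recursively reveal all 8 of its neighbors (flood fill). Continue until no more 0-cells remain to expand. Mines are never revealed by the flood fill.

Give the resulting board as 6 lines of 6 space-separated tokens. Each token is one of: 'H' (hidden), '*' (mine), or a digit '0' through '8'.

0 0 0 0 0 0
0 0 0 0 0 0
0 0 0 0 0 0
0 0 0 0 0 0
1 1 1 2 2 1
H H H H H H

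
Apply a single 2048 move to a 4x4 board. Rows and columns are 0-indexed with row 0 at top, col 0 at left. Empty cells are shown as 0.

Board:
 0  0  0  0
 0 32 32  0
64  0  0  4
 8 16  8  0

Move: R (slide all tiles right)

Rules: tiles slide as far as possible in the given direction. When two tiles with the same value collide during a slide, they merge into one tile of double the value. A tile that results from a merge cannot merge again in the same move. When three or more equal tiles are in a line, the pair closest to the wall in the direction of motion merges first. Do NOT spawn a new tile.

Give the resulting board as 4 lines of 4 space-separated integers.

Slide right:
row 0: [0, 0, 0, 0] -> [0, 0, 0, 0]
row 1: [0, 32, 32, 0] -> [0, 0, 0, 64]
row 2: [64, 0, 0, 4] -> [0, 0, 64, 4]
row 3: [8, 16, 8, 0] -> [0, 8, 16, 8]

Answer:  0  0  0  0
 0  0  0 64
 0  0 64  4
 0  8 16  8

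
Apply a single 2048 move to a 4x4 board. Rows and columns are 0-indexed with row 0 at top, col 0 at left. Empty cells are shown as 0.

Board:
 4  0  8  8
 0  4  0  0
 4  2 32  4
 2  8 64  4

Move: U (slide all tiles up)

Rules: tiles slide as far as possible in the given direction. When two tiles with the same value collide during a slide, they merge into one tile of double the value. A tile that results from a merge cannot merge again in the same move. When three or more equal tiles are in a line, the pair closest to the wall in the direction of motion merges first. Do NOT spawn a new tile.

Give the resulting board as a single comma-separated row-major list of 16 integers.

Slide up:
col 0: [4, 0, 4, 2] -> [8, 2, 0, 0]
col 1: [0, 4, 2, 8] -> [4, 2, 8, 0]
col 2: [8, 0, 32, 64] -> [8, 32, 64, 0]
col 3: [8, 0, 4, 4] -> [8, 8, 0, 0]

Answer: 8, 4, 8, 8, 2, 2, 32, 8, 0, 8, 64, 0, 0, 0, 0, 0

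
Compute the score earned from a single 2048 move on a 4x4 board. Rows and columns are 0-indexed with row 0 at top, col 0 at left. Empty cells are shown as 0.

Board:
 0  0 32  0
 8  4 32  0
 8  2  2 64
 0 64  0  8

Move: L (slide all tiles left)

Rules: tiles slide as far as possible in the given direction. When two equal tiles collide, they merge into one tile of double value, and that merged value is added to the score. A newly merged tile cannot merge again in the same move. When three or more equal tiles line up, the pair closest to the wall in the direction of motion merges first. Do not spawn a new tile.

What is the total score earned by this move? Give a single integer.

Answer: 4

Derivation:
Slide left:
row 0: [0, 0, 32, 0] -> [32, 0, 0, 0]  score +0 (running 0)
row 1: [8, 4, 32, 0] -> [8, 4, 32, 0]  score +0 (running 0)
row 2: [8, 2, 2, 64] -> [8, 4, 64, 0]  score +4 (running 4)
row 3: [0, 64, 0, 8] -> [64, 8, 0, 0]  score +0 (running 4)
Board after move:
32  0  0  0
 8  4 32  0
 8  4 64  0
64  8  0  0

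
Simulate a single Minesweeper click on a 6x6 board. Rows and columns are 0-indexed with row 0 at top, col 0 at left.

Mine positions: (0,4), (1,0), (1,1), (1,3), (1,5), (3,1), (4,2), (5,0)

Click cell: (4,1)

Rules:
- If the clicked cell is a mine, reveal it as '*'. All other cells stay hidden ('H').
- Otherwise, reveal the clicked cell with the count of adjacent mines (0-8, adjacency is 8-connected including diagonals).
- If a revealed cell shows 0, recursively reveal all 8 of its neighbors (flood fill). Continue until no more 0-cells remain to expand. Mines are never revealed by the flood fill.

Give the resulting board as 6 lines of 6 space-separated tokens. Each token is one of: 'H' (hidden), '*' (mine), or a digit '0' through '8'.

H H H H H H
H H H H H H
H H H H H H
H H H H H H
H 3 H H H H
H H H H H H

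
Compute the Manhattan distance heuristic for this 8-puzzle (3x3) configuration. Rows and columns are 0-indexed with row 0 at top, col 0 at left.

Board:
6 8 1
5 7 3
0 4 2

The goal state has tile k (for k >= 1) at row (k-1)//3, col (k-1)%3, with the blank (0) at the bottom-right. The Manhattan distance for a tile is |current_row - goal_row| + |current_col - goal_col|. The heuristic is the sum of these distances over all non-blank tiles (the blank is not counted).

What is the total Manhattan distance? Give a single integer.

Answer: 16

Derivation:
Tile 6: at (0,0), goal (1,2), distance |0-1|+|0-2| = 3
Tile 8: at (0,1), goal (2,1), distance |0-2|+|1-1| = 2
Tile 1: at (0,2), goal (0,0), distance |0-0|+|2-0| = 2
Tile 5: at (1,0), goal (1,1), distance |1-1|+|0-1| = 1
Tile 7: at (1,1), goal (2,0), distance |1-2|+|1-0| = 2
Tile 3: at (1,2), goal (0,2), distance |1-0|+|2-2| = 1
Tile 4: at (2,1), goal (1,0), distance |2-1|+|1-0| = 2
Tile 2: at (2,2), goal (0,1), distance |2-0|+|2-1| = 3
Sum: 3 + 2 + 2 + 1 + 2 + 1 + 2 + 3 = 16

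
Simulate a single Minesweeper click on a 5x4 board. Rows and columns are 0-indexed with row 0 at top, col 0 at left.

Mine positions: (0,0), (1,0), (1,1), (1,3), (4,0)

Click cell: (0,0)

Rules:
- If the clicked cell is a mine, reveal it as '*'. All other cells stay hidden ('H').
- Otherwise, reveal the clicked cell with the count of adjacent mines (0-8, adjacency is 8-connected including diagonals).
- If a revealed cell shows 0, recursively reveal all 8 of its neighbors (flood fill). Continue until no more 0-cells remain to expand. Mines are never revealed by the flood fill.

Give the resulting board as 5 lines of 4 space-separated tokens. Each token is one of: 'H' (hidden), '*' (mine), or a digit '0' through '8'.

* H H H
H H H H
H H H H
H H H H
H H H H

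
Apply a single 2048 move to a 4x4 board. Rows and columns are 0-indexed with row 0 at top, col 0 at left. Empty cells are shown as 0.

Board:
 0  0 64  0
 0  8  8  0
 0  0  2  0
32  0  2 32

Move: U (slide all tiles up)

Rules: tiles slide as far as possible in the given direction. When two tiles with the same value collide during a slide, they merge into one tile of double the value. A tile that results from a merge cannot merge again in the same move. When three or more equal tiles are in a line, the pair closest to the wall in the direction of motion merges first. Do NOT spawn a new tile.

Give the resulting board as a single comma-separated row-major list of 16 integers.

Slide up:
col 0: [0, 0, 0, 32] -> [32, 0, 0, 0]
col 1: [0, 8, 0, 0] -> [8, 0, 0, 0]
col 2: [64, 8, 2, 2] -> [64, 8, 4, 0]
col 3: [0, 0, 0, 32] -> [32, 0, 0, 0]

Answer: 32, 8, 64, 32, 0, 0, 8, 0, 0, 0, 4, 0, 0, 0, 0, 0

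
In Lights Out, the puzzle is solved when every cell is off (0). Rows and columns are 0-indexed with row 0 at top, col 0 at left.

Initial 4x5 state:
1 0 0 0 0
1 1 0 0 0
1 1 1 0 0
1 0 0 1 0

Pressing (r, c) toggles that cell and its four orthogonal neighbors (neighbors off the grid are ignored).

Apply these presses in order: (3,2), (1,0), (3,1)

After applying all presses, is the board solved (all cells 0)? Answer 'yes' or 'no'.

After press 1 at (3,2):
1 0 0 0 0
1 1 0 0 0
1 1 0 0 0
1 1 1 0 0

After press 2 at (1,0):
0 0 0 0 0
0 0 0 0 0
0 1 0 0 0
1 1 1 0 0

After press 3 at (3,1):
0 0 0 0 0
0 0 0 0 0
0 0 0 0 0
0 0 0 0 0

Lights still on: 0

Answer: yes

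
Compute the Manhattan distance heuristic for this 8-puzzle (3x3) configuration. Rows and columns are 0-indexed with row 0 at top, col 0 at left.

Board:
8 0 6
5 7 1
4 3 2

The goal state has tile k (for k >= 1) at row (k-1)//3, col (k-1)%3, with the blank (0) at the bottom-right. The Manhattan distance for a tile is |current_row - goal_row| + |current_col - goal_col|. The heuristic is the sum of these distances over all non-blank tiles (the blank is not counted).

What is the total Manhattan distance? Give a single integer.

Tile 8: at (0,0), goal (2,1), distance |0-2|+|0-1| = 3
Tile 6: at (0,2), goal (1,2), distance |0-1|+|2-2| = 1
Tile 5: at (1,0), goal (1,1), distance |1-1|+|0-1| = 1
Tile 7: at (1,1), goal (2,0), distance |1-2|+|1-0| = 2
Tile 1: at (1,2), goal (0,0), distance |1-0|+|2-0| = 3
Tile 4: at (2,0), goal (1,0), distance |2-1|+|0-0| = 1
Tile 3: at (2,1), goal (0,2), distance |2-0|+|1-2| = 3
Tile 2: at (2,2), goal (0,1), distance |2-0|+|2-1| = 3
Sum: 3 + 1 + 1 + 2 + 3 + 1 + 3 + 3 = 17

Answer: 17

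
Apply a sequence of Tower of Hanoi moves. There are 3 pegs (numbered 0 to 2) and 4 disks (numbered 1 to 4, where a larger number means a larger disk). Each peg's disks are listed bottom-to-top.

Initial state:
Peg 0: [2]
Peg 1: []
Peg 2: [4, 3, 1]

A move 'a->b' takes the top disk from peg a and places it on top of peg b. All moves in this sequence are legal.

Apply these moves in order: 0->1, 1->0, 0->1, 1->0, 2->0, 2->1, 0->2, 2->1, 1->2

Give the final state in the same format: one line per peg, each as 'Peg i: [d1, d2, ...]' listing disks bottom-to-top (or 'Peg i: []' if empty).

Answer: Peg 0: [2]
Peg 1: [3]
Peg 2: [4, 1]

Derivation:
After move 1 (0->1):
Peg 0: []
Peg 1: [2]
Peg 2: [4, 3, 1]

After move 2 (1->0):
Peg 0: [2]
Peg 1: []
Peg 2: [4, 3, 1]

After move 3 (0->1):
Peg 0: []
Peg 1: [2]
Peg 2: [4, 3, 1]

After move 4 (1->0):
Peg 0: [2]
Peg 1: []
Peg 2: [4, 3, 1]

After move 5 (2->0):
Peg 0: [2, 1]
Peg 1: []
Peg 2: [4, 3]

After move 6 (2->1):
Peg 0: [2, 1]
Peg 1: [3]
Peg 2: [4]

After move 7 (0->2):
Peg 0: [2]
Peg 1: [3]
Peg 2: [4, 1]

After move 8 (2->1):
Peg 0: [2]
Peg 1: [3, 1]
Peg 2: [4]

After move 9 (1->2):
Peg 0: [2]
Peg 1: [3]
Peg 2: [4, 1]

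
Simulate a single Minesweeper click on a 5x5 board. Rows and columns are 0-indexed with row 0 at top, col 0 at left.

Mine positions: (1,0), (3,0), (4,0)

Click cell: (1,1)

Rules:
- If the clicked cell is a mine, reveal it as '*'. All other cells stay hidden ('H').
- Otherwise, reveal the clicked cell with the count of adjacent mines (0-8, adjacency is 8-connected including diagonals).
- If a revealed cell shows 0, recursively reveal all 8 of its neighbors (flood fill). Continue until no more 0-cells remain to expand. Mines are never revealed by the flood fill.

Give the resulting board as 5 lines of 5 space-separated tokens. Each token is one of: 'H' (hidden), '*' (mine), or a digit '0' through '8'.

H H H H H
H 1 H H H
H H H H H
H H H H H
H H H H H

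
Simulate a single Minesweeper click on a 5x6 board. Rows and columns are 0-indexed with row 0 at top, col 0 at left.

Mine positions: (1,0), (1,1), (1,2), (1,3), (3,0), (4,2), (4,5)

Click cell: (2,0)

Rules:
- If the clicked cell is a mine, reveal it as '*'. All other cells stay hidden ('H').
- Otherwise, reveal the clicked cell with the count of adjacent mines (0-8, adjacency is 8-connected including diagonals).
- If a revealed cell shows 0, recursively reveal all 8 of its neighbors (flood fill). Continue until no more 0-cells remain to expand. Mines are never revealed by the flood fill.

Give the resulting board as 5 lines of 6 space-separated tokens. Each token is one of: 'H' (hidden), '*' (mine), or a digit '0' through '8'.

H H H H H H
H H H H H H
3 H H H H H
H H H H H H
H H H H H H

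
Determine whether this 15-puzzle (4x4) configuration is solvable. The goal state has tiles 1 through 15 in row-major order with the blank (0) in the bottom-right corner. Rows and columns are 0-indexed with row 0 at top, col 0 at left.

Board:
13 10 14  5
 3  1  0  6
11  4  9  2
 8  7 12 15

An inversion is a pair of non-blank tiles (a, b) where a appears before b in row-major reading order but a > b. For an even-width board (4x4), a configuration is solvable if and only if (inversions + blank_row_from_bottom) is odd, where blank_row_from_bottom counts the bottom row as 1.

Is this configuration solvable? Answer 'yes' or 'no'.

Inversions: 50
Blank is in row 1 (0-indexed from top), which is row 3 counting from the bottom (bottom = 1).
50 + 3 = 53, which is odd, so the puzzle is solvable.

Answer: yes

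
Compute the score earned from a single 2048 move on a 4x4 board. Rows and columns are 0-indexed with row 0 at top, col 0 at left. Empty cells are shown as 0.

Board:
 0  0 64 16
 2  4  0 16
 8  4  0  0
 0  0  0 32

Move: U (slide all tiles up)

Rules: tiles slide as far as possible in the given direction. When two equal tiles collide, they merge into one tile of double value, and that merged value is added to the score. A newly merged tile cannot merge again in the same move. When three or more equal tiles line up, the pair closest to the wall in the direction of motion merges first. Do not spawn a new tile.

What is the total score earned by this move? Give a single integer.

Answer: 40

Derivation:
Slide up:
col 0: [0, 2, 8, 0] -> [2, 8, 0, 0]  score +0 (running 0)
col 1: [0, 4, 4, 0] -> [8, 0, 0, 0]  score +8 (running 8)
col 2: [64, 0, 0, 0] -> [64, 0, 0, 0]  score +0 (running 8)
col 3: [16, 16, 0, 32] -> [32, 32, 0, 0]  score +32 (running 40)
Board after move:
 2  8 64 32
 8  0  0 32
 0  0  0  0
 0  0  0  0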